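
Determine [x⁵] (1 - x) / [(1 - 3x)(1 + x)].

Partial fractions give a closed form: a_n = (1/2)·3^n + (1/2)·(-1)^n.
At n = 5: a_5 = 121.

121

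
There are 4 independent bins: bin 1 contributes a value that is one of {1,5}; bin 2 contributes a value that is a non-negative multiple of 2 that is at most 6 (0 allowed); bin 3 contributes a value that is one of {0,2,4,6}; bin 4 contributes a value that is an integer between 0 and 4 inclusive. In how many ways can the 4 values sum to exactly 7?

The generating function for the choices is (z + z^5)·(1 + z^2 + z^4 + z^6)·(1 + z^2 + z^4 + z^6)·(1 + z + z^2 + z^3 + z^4); the count is [z^7].
(z + z^5) has coefficients 0,1,0,0,0,1 for degrees 0…5.
(1 + z^2 + z^4 + z^6) has coefficients 1,0,1,0,1,0,1,0 for degrees 0…7.
Multiplying by (1 + z^2 + z^4 + z^6) gives running coefficients 1,0,2,0,3,0,4,0 for degrees 0…7.
Finally multiplying by (1 + z + z^2 + z^3 + z^4), the product of all factors after the first has coefficients 1,1,3,3,6,5,9,7 for degrees 0…7.
[z^7] = 1·9 + 1·3 = 12.

12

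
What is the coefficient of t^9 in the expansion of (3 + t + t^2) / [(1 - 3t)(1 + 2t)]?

The denominator gives the recurrence a_n = a_(n−1) + 6a_(n−2) for n ≥ 3; the numerator fixes a_0 = 3, a_1 = 4, a_2 = 23.
Iterating: 3, 4, 23, 47, 185, 467, 1577, 4379, 13841, 40115, so a_9 = 40115.

40115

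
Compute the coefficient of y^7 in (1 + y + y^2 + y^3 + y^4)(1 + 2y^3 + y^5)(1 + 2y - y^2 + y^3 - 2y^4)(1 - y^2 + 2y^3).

(1 + y + y^2 + y^3 + y^4) has coefficients 1,1,1,1,1 for degrees 0…4.
(1 + 2y^3 + y^5) has coefficients 1,0,0,2,0,1,0,0 for degrees 0…7.
Multiplying by (1 + 2y - y^2 + y^3 - 2y^4) gives running coefficients 1,2,-1,3,2,-1,4,-5 for degrees 0…7.
Finally multiplying by (1 - y^2 + 2y^3), the product of all factors after the first has coefficients 1,2,-2,3,7,-6,8,0 for degrees 0…7.
[y^7] = 1·0 + 1·8 + 1·(-6) + 1·7 + 1·3 = 12.

12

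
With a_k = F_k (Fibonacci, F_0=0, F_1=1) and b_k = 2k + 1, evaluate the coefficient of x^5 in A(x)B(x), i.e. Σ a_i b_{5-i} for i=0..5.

40

The convolution is the t^5 coefficient of A(t)B(t).
Σ = 0·11 + 1·9 + 1·7 + 2·5 + 3·3 + 5·1 = 40.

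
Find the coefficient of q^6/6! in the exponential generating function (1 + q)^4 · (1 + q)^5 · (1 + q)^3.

665280

The EGF product rule gives c_6 = Σ_{k_1+k_2+k_3=6} C(6; k_1,k_2,k_3) · ∏ g_i(k_i), where (1+q)^4 gives the falling factorial (4)_k; (1+q)^5 gives the falling factorial (5)_k; (1+q)^3 gives the falling factorial (3)_k.
g_1(k) for k = 0…6: 1, 4, 12, 24, 24, 0, 0.
g_2(k) for k = 0…6: 1, 5, 20, 60, 120, 120, 0.
g_3(k) for k = 0…6: 1, 3, 6, 6, 0, 0, 0.
First combine the last two factors: h(k) = Σ_j C(k,j)·g_2(j)·g_3(k−j) for k = 0…6: 1, 8, 56, 336, 1680, 6720, 20160.
c_6 = Σ_k C(6,k)·g_1(k)·h(6−k) = 1·1·20160 + 6·4·6720 + 15·12·1680 + 20·24·336 + 15·24·56 = 20160 + 161280 + 302400 + 161280 + 20160 = 665280.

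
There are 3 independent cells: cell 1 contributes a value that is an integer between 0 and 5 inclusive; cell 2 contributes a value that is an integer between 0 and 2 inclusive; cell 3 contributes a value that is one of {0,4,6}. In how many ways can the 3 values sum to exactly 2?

The generating function for the choices is (1 + z + z² + z³ + z⁴ + z⁵)·(1 + z + z²)·(1 + z⁴ + z⁶); the count is [z²].
(1 + z + z² + z³ + z⁴ + z⁵) has coefficients 1,1,1 for degrees 0…2.
(1 + z + z²) has coefficients 1,1,1 for degrees 0…2.
Finally multiplying by (1 + z⁴ + z⁶), the product of all factors after the first has coefficients 1,1,1 for degrees 0…2.
[z²] = 1·1 + 1·1 + 1·1 = 3.

3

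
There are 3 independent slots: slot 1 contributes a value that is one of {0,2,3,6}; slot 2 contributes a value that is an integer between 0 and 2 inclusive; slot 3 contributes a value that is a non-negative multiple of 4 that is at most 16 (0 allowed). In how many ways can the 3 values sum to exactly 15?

The generating function for the choices is (1 + q² + q³ + q⁶)·(1 + q + q²)·(1 + q⁴ + q⁸ + q¹² + q¹⁶); the count is [q¹⁵].
(1 + q² + q³ + q⁶) has coefficients 1,0,1,1,0,0,1 for degrees 0…6.
(1 + q + q²) has coefficients 1,1,1,0,0,0,0,0,0,0,0,0,0,0,0,0 for degrees 0…15.
Finally multiplying by (1 + q⁴ + q⁸ + q¹² + q¹⁶), the product of all factors after the first has coefficients 1,1,1,0,1,1,1,0,1,1,1,0,1,1,1,0 for degrees 0…15.
[q¹⁵] = 1·0 + 1·1 + 1·1 + 1·1 = 3.

3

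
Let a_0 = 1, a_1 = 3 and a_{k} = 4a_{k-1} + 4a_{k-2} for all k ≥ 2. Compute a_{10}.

The ordinary generating function has denominator 1 - 4t - 4t^2.
Iterating the recurrence: a_0,…,a_{10} = 1, 3, 16, 76, 368, 1776, 8576, 41408, 199936, 965376, 4661248.

4661248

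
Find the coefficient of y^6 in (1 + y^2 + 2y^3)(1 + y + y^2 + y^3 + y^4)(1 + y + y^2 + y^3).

14

(1 + y^2 + 2y^3) has coefficients 1,0,1,2 for degrees 0…3.
(1 + y + y^2 + y^3 + y^4) has coefficients 1,1,1,1,1,0,0 for degrees 0…6.
Finally multiplying by (1 + y + y^2 + y^3), the product of all factors after the first has coefficients 1,2,3,4,4,3,2 for degrees 0…6.
[y^6] = 1·2 + 1·4 + 2·4 = 14.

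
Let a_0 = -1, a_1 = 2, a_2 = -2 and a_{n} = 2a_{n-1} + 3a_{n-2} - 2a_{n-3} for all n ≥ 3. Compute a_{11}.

3148

The ordinary generating function has denominator 1 - 2y - 3y^2 + 2y^3.
Iterating the recurrence: a_0,…,a_{11} = -1, 2, -2, 4, -2, 12, 10, 60, 126, 412, 1082, 3148.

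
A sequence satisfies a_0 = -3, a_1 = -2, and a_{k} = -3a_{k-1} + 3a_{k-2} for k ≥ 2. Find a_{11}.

189783

The ordinary generating function has denominator 1 + 3z - 3z^2.
Iterating the recurrence: a_0,…,a_{11} = -3, -2, -3, 3, -18, 63, -243, 918, -3483, 13203, -50058, 189783.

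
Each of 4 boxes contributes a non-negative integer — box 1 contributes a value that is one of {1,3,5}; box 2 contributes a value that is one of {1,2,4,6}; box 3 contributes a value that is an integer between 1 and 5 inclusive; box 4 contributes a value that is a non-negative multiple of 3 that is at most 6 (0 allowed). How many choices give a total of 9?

The generating function for the choices is (x + x^3 + x^5)·(x + x^2 + x^4 + x^6)·(x + x^2 + x^3 + x^4 + x^5)·(1 + x^3 + x^6); the count is [x^9].
(x + x^3 + x^5) has coefficients 0,1,0,1,0,1 for degrees 0…5.
(x + x^2 + x^4 + x^6) has coefficients 0,1,1,0,1,0,1,0,0,0 for degrees 0…9.
Multiplying by (x + x^2 + x^3 + x^4 + x^5) gives running coefficients 0,0,1,2,2,3,3,3,2,2 for degrees 0…9.
Finally multiplying by (1 + x^3 + x^6), the product of all factors after the first has coefficients 0,0,1,2,2,4,5,5,6,7 for degrees 0…9.
[x^9] = 1·6 + 1·5 + 1·2 = 13.

13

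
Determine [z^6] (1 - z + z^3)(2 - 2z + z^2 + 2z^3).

2

(1 - z + z^3) has coefficients 1,-1,0,1 for degrees 0…3.
(2 - 2z + z^2 + 2z^3) has coefficients 2,-2,1,2,0,0,0 for degrees 0…6.
[z^6] = 1·0 − 1·0 + 1·2 = 2.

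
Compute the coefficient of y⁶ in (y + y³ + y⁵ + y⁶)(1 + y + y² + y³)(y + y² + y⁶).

(y + y³ + y⁵ + y⁶) has coefficients 0,1,0,1,0,1,1 for degrees 0…6.
(1 + y + y² + y³) has coefficients 1,1,1,1,0,0,0 for degrees 0…6.
Finally multiplying by (y + y² + y⁶), the product of all factors after the first has coefficients 0,1,2,2,2,1,1 for degrees 0…6.
[y⁶] = 1·1 + 1·2 + 1·1 + 1·0 = 4.

4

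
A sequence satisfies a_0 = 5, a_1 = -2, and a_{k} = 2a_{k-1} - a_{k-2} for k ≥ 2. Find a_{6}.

The ordinary generating function has denominator 1 - 2q + q^2.
Iterating the recurrence: a_0,…,a_{6} = 5, -2, -9, -16, -23, -30, -37.

-37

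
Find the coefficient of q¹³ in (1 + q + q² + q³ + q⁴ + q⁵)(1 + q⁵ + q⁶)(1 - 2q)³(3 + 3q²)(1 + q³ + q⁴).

(1 + q + q² + q³ + q⁴ + q⁵) has coefficients 1,1,1,1,1,1 for degrees 0…5.
(1 + q⁵ + q⁶) has coefficients 1,0,0,0,0,1,1,0,0,0,0,0,0,0 for degrees 0…13.
Multiplying by (1 - 2q)³ gives running coefficients 1,-6,12,-8,0,1,-5,6,4,-8,0,0,0,0 for degrees 0…13.
Multiplying by (3 + 3q²) gives running coefficients 3,-18,39,-42,36,-21,-15,21,-3,-6,12,-24,0,0 for degrees 0…13.
Finally multiplying by (1 + q³ + q⁴), the product of all factors after the first has coefficients 3,-18,39,-39,21,0,-18,15,12,-42,18,-6,-9,6 for degrees 0…13.
[q¹³] = 1·6 + 1·(-9) + 1·(-6) + 1·18 + 1·(-42) + 1·12 = -21.

-21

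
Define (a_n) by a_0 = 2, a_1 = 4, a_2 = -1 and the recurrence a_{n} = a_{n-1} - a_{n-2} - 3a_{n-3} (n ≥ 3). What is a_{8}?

The ordinary generating function has denominator 1 - z + z^2 + 3z^3.
Iterating the recurrence: a_0,…,a_{8} = 2, 4, -1, -11, -22, -8, 47, 121, 98.

98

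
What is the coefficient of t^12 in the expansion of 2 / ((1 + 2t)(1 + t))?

16382

The denominator gives the recurrence a_n = −3a_(n−1) − 2a_(n−2) for n ≥ 2; the numerator fixes a_0 = 2, a_1 = -6.
Iterating: 2, -6, 14, -30, 62, -126, 254, -510, 1022, -2046, 4094, -8190, 16382, so a_12 = 16382.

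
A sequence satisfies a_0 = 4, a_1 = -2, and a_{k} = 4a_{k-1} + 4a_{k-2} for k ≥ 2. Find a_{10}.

1599488

The ordinary generating function has denominator 1 - 4x - 4x^2.
Iterating the recurrence: a_0,…,a_{10} = 4, -2, 8, 24, 128, 608, 2944, 14208, 68608, 331264, 1599488.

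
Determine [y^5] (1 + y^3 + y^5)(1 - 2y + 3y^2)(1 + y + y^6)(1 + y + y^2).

(1 + y^3 + y^5) has coefficients 1,0,0,1,0,1 for degrees 0…5.
(1 - 2y + 3y^2) has coefficients 1,-2,3,0,0,0 for degrees 0…5.
Multiplying by (1 + y + y^6) gives running coefficients 1,-1,1,3,0,0 for degrees 0…5.
Finally multiplying by (1 + y + y^2), the product of all factors after the first has coefficients 1,0,1,3,4,3 for degrees 0…5.
[y^5] = 1·3 + 1·1 + 1·1 = 5.

5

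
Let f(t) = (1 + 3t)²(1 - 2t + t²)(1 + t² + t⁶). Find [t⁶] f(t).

(1 + 3t)² has coefficients 1,6,9 for degrees 0…2.
(1 - 2t + t²) has coefficients 1,-2,1,0,0,0,0 for degrees 0…6.
Finally multiplying by (1 + t² + t⁶), the product of all factors after the first has coefficients 1,-2,2,-2,1,0,1 for degrees 0…6.
[t⁶] = 1·1 + 6·0 + 9·1 = 10.

10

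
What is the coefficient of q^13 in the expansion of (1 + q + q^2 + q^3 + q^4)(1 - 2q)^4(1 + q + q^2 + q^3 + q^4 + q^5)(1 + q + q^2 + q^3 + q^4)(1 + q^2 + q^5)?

(1 + q + q^2 + q^3 + q^4) has coefficients 1,1,1,1,1 for degrees 0…4.
(1 - 2q)^4 has coefficients 1,-8,24,-32,16,0,0,0,0,0,0,0,0,0 for degrees 0…13.
Multiplying by (1 + q + q^2 + q^3 + q^4 + q^5) gives running coefficients 1,-7,17,-15,1,1,0,8,-16,16,0,0,0,0 for degrees 0…13.
Multiplying by (1 + q + q^2 + q^3 + q^4) gives running coefficients 1,-6,11,-4,-3,-3,4,-5,-6,9,8,8,0,16 for degrees 0…13.
Finally multiplying by (1 + q^2 + q^5), the product of all factors after the first has coefficients 1,-6,12,-10,8,-6,-5,3,-6,1,-1,21,3,18 for degrees 0…13.
[q^13] = 1·18 + 1·3 + 1·21 + 1·(-1) + 1·1 = 42.

42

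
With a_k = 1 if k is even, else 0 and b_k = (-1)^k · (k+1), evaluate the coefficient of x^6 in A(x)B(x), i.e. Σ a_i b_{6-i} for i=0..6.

This is [x^6] in the product of the two ordinary generating functions.
Σ = 1·7 + 0·(-6) + 1·5 + 0·(-4) + 1·3 + 0·(-2) + 1·1 = 16.

16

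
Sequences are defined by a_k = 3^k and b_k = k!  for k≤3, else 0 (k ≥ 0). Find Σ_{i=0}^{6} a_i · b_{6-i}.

1296

The convolution is the x^6 coefficient of A(x)B(x).
Σ = 1·0 + 3·0 + 9·0 + 27·6 + 81·2 + 243·1 + 729·1 = 1296.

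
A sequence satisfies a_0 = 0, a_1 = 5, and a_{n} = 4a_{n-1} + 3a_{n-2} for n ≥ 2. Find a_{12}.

95513000

The ordinary generating function has denominator 1 - 4z - 3z^2.
Iterating the recurrence: a_0,…,a_{12} = 0, 5, 20, 95, 440, 2045, 9500, 44135, 205040, 952565, 4425380, 20559215, 95513000.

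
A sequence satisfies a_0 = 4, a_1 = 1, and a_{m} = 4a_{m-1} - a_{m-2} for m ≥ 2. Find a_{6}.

-56

The ordinary generating function has denominator 1 - 4q + q^2.
Iterating the recurrence: a_0,…,a_{6} = 4, 1, 0, -1, -4, -15, -56.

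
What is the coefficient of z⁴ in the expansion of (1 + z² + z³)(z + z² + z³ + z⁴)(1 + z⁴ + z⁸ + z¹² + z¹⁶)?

3

(1 + z² + z³) has coefficients 1,0,1,1 for degrees 0…3.
(z + z² + z³ + z⁴) has coefficients 0,1,1,1,1 for degrees 0…4.
Finally multiplying by (1 + z⁴ + z⁸ + z¹² + z¹⁶), the product of all factors after the first has coefficients 0,1,1,1,1 for degrees 0…4.
[z⁴] = 1·1 + 1·1 + 1·1 = 3.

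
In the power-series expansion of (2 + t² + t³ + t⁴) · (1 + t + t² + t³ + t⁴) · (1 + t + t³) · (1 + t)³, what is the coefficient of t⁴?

57

(2 + t² + t³ + t⁴) has coefficients 2,0,1,1,1 for degrees 0…4.
(1 + t + t² + t³ + t⁴) has coefficients 1,1,1,1,1 for degrees 0…4.
Multiplying by (1 + t + t³) gives running coefficients 1,2,2,3,3 for degrees 0…4.
Finally multiplying by (1 + t)³, the product of all factors after the first has coefficients 1,5,11,16,20 for degrees 0…4.
[t⁴] = 2·20 + 1·11 + 1·5 + 1·1 = 57.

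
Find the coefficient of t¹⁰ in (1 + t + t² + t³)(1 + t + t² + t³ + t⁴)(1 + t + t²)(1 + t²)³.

(1 + t + t² + t³) has coefficients 1,1,1,1 for degrees 0…3.
(1 + t + t² + t³ + t⁴) has coefficients 1,1,1,1,1,0,0,0,0,0,0 for degrees 0…10.
Multiplying by (1 + t + t²) gives running coefficients 1,2,3,3,3,2,1,0,0,0,0 for degrees 0…10.
Finally multiplying by (1 + t²)³, the product of all factors after the first has coefficients 1,2,6,9,15,17,20,17,15,9,6 for degrees 0…10.
[t¹⁰] = 1·6 + 1·9 + 1·15 + 1·17 = 47.

47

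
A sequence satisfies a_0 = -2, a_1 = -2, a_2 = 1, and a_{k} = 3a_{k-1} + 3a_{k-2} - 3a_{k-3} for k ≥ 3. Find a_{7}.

801

The ordinary generating function has denominator 1 - 3x - 3x^2 + 3x^3.
Iterating the recurrence: a_0,…,a_{7} = -2, -2, 1, 3, 18, 60, 225, 801.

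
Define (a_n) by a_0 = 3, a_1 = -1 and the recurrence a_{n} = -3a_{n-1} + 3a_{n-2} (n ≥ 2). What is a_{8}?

31428

The ordinary generating function has denominator 1 + 3y - 3y^2.
Iterating the recurrence: a_0,…,a_{8} = 3, -1, 12, -39, 153, -576, 2187, -8289, 31428.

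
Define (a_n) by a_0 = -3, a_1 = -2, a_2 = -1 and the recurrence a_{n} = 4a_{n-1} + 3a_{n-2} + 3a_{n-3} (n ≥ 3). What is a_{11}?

The ordinary generating function has denominator 1 - 4y - 3y^2 - 3y^3.
Iterating the recurrence: a_0,…,a_{11} = -3, -2, -1, -19, -85, -400, -1912, -9103, -43348, -206437, -983101, -4681759.

-4681759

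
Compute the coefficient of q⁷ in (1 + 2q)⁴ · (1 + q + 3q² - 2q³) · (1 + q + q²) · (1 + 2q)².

1608

(1 + 2q)⁴ has coefficients 1,8,24,32,16 for degrees 0…4.
(1 + q + 3q² - 2q³) has coefficients 1,1,3,-2,0,0,0,0 for degrees 0…7.
Multiplying by (1 + q + q²) gives running coefficients 1,2,5,2,1,-2,0,0 for degrees 0…7.
Finally multiplying by (1 + 2q)², the product of all factors after the first has coefficients 1,6,17,30,29,10,-4,-8 for degrees 0…7.
[q⁷] = 1·(-8) + 8·(-4) + 24·10 + 32·29 + 16·30 = 1608.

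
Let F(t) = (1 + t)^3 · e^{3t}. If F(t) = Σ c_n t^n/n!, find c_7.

The EGF product rule gives c_7 = Σ_{k_1+k_2=7} C(7; k_1,k_2) · ∏ g_i(k_i), where (1+t)^3 gives the falling factorial (3)_k; e^{3t} gives (3)^k.
g_1(k) for k = 0…7: 1, 3, 6, 6, 0, 0, 0, 0.
g_2(k) for k = 0…7: 1, 3, 9, 27, 81, 243, 729, 2187.
c_7 = Σ_k C(7,k)·g_1(k)·g_2(7−k) = 1·1·2187 + 7·3·729 + 21·6·243 + 35·6·81 = 2187 + 15309 + 30618 + 17010 = 65124.

65124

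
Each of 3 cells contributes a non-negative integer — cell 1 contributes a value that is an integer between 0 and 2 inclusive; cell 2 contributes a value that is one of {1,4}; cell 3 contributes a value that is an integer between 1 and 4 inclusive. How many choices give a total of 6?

4

The generating function for the choices is (1 + x + x^2)·(x + x^4)·(x + x^2 + x^3 + x^4); the count is [x^6].
(1 + x + x^2) has coefficients 1,1,1 for degrees 0…2.
(x + x^4) has coefficients 0,1,0,0,1,0,0 for degrees 0…6.
Finally multiplying by (x + x^2 + x^3 + x^4), the product of all factors after the first has coefficients 0,0,1,1,1,2,1 for degrees 0…6.
[x^6] = 1·1 + 1·2 + 1·1 = 4.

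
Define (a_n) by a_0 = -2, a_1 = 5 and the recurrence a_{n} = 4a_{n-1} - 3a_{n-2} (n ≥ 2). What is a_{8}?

The ordinary generating function has denominator 1 - 4q + 3q^2.
Iterating the recurrence: a_0,…,a_{8} = -2, 5, 26, 89, 278, 845, 2546, 7649, 22958.

22958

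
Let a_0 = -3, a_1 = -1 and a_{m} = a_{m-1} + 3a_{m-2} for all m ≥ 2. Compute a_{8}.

-1090

The ordinary generating function has denominator 1 - t - 3t^2.
Iterating the recurrence: a_0,…,a_{8} = -3, -1, -10, -13, -43, -82, -211, -457, -1090.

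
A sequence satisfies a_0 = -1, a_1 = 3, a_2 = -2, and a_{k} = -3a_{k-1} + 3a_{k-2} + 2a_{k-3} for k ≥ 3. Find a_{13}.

4918791

The ordinary generating function has denominator 1 + 3q - 3q^2 - 2q^3.
Iterating the recurrence: a_0,…,a_{13} = -1, 3, -2, 13, -39, 152, -547, 2019, -7394, 27145, -99579, 365384, -1340599, 4918791.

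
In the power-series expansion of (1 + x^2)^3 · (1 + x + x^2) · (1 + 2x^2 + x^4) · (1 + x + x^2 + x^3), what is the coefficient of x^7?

(1 + x^2)^3 has coefficients 1,0,3,0,3,0,1 for degrees 0…6.
(1 + x + x^2) has coefficients 1,1,1,0,0,0,0,0 for degrees 0…7.
Multiplying by (1 + 2x^2 + x^4) gives running coefficients 1,1,3,2,3,1,1,0 for degrees 0…7.
Finally multiplying by (1 + x + x^2 + x^3), the product of all factors after the first has coefficients 1,2,5,7,9,9,7,5 for degrees 0…7.
[x^7] = 1·5 + 3·9 + 3·7 + 1·2 = 55.

55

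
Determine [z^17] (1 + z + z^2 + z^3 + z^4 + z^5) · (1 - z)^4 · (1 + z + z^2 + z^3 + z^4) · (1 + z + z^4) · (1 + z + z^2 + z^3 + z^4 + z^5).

-2

(1 + z + z^2 + z^3 + z^4 + z^5) has coefficients 1,1,1,1,1,1 for degrees 0…5.
(1 - z)^4 has coefficients 1,-4,6,-4,1,0,0,0,0,0,0,0,0,0,0,0,0,0 for degrees 0…17.
Multiplying by (1 + z + z^2 + z^3 + z^4) gives running coefficients 1,-3,3,-1,0,-1,3,-3,1,0,0,0,0,0,0,0,0,0 for degrees 0…17.
Multiplying by (1 + z + z^4) gives running coefficients 1,-2,0,2,0,-4,5,-1,-2,0,3,-3,1,0,0,0,0,0 for degrees 0…17.
Finally multiplying by (1 + z + z^2 + z^3 + z^4 + z^5), the product of all factors after the first has coefficients 1,-1,-1,1,1,-3,1,2,0,-2,1,2,-2,-1,1,1,-2,1 for degrees 0…17.
[z^17] = 1·1 + 1·(-2) + 1·1 + 1·1 + 1·(-1) + 1·(-2) = -2.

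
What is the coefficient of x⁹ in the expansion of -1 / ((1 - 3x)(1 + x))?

-14762

The denominator gives the recurrence a_n = 2a_(n−1) + 3a_(n−2) for n ≥ 2; the numerator fixes a_0 = -1, a_1 = -2.
Iterating: -1, -2, -7, -20, -61, -182, -547, -1640, -4921, -14762, so a_9 = -14762.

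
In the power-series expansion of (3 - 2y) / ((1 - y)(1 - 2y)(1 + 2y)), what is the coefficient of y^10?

3413

The denominator gives the recurrence a_n = a_(n−1) + 4a_(n−2) − 4a_(n−3) for n ≥ 3; the numerator fixes a_0 = 3, a_1 = 1, a_2 = 13.
Iterating: 3, 1, 13, 5, 53, 21, 213, 85, 853, 341, 3413, so a_10 = 3413.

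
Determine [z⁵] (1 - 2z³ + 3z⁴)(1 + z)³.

3

(1 - 2z³ + 3z⁴) has coefficients 1,0,0,-2,3 for degrees 0…4.
(1 + z)³ has coefficients 1,3,3,1,0,0 for degrees 0…5.
[z⁵] = 1·0 − 2·3 + 3·3 = 3.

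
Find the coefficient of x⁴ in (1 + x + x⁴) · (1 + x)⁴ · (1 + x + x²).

(1 + x + x⁴) has coefficients 1,1,0,0,1 for degrees 0…4.
(1 + x)⁴ has coefficients 1,4,6,4,1 for degrees 0…4.
Finally multiplying by (1 + x + x²), the product of all factors after the first has coefficients 1,5,11,14,11 for degrees 0…4.
[x⁴] = 1·11 + 1·14 + 1·1 = 26.

26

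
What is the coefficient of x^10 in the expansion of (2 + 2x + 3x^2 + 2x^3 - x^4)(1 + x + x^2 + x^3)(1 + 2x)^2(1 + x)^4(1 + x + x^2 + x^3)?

(2 + 2x + 3x^2 + 2x^3 - x^4) has coefficients 2,2,3,2,-1 for degrees 0…4.
(1 + x + x^2 + x^3) has coefficients 1,1,1,1,0,0,0,0,0,0,0 for degrees 0…10.
Multiplying by (1 + 2x)^2 gives running coefficients 1,5,9,9,8,4,0,0,0,0,0 for degrees 0…10.
Multiplying by (1 + x)^4 gives running coefficients 1,9,35,79,119,131,109,65,24,4,0 for degrees 0…10.
Finally multiplying by (1 + x + x^2 + x^3), the product of all factors after the first has coefficients 1,10,45,124,242,364,438,424,329,202,93 for degrees 0…10.
[x^10] = 2·93 + 2·202 + 3·329 + 2·424 − 1·438 = 1987.

1987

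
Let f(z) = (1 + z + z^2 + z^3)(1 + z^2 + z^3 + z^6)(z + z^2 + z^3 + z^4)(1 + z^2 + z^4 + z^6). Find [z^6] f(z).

(1 + z + z^2 + z^3) has coefficients 1,1,1,1 for degrees 0…3.
(1 + z^2 + z^3 + z^6) has coefficients 1,0,1,1,0,0,1 for degrees 0…6.
Multiplying by (z + z^2 + z^3 + z^4) gives running coefficients 0,1,1,2,3,2,2 for degrees 0…6.
Finally multiplying by (1 + z^2 + z^4 + z^6), the product of all factors after the first has coefficients 0,1,1,3,4,5,6 for degrees 0…6.
[z^6] = 1·6 + 1·5 + 1·4 + 1·3 = 18.

18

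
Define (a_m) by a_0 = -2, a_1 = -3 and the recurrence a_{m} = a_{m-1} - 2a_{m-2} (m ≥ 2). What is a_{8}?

37

The ordinary generating function has denominator 1 - x + 2x^2.
Iterating the recurrence: a_0,…,a_{8} = -2, -3, 1, 7, 5, -9, -19, -1, 37.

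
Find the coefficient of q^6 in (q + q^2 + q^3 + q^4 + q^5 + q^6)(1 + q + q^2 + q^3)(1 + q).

8

(q + q^2 + q^3 + q^4 + q^5 + q^6) has coefficients 0,1,1,1,1,1,1 for degrees 0…6.
(1 + q + q^2 + q^3) has coefficients 1,1,1,1,0,0,0 for degrees 0…6.
Finally multiplying by (1 + q), the product of all factors after the first has coefficients 1,2,2,2,1,0,0 for degrees 0…6.
[q^6] = 1·0 + 1·1 + 1·2 + 1·2 + 1·2 + 1·1 = 8.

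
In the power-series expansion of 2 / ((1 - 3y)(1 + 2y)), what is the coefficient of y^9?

The denominator gives the recurrence a_n = a_(n−1) + 6a_(n−2) for n ≥ 2; the numerator fixes a_0 = 2, a_1 = 2.
Iterating: 2, 2, 14, 26, 110, 266, 926, 2522, 8078, 23210, so a_9 = 23210.

23210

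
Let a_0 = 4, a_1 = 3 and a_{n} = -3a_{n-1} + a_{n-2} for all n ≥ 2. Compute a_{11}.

The ordinary generating function has denominator 1 + 3z - z^2.
Iterating the recurrence: a_0,…,a_{11} = 4, 3, -5, 18, -59, 195, -644, 2127, -7025, 23202, -76631, 253095.

253095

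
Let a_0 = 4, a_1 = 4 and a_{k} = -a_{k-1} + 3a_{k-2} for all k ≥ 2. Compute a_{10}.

The ordinary generating function has denominator 1 + z - 3z^2.
Iterating the recurrence: a_0,…,a_{10} = 4, 4, 8, 4, 20, -8, 68, -92, 296, -572, 1460.

1460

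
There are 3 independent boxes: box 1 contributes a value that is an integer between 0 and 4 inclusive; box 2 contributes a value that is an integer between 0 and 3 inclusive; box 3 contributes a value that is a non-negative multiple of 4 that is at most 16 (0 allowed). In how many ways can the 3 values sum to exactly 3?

The generating function for the choices is (1 + q + q^2 + q^3 + q^4)·(1 + q + q^2 + q^3)·(1 + q^4 + q^8 + q^12 + q^16); the count is [q^3].
(1 + q + q^2 + q^3 + q^4) has coefficients 1,1,1,1 for degrees 0…3.
(1 + q + q^2 + q^3) has coefficients 1,1,1,1 for degrees 0…3.
Finally multiplying by (1 + q^4 + q^8 + q^12 + q^16), the product of all factors after the first has coefficients 1,1,1,1 for degrees 0…3.
[q^3] = 1·1 + 1·1 + 1·1 + 1·1 = 4.

4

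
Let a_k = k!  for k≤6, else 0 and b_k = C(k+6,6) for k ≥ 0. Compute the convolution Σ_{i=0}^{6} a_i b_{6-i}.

The convolution is the x^6 coefficient of A(x)B(x).
Σ = 1·924 + 1·462 + 2·210 + 6·84 + 24·28 + 120·7 + 720·1 = 4542.

4542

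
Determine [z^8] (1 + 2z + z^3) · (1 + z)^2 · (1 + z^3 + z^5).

4

(1 + 2z + z^3) has coefficients 1,2,0,1 for degrees 0…3.
(1 + z)^2 has coefficients 1,2,1,0,0,0,0,0,0 for degrees 0…8.
Finally multiplying by (1 + z^3 + z^5), the product of all factors after the first has coefficients 1,2,1,1,2,2,2,1,0 for degrees 0…8.
[z^8] = 1·0 + 2·1 + 1·2 = 4.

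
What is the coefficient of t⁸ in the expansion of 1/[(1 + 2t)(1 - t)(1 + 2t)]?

1593

The denominator gives the recurrence a_n = −3a_(n−1) + 4a_(n−3) for n ≥ 3; the numerator fixes a_0 = 1, a_1 = -3, a_2 = 9.
Iterating: 1, -3, 9, -23, 57, -135, 313, -711, 1593, so a_8 = 1593.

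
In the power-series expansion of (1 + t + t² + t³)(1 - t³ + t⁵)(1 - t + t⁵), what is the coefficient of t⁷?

(1 + t + t² + t³) has coefficients 1,1,1,1 for degrees 0…3.
(1 - t³ + t⁵) has coefficients 1,0,0,-1,0,1,0,0 for degrees 0…7.
Finally multiplying by (1 - t + t⁵), the product of all factors after the first has coefficients 1,-1,0,-1,1,2,-1,0 for degrees 0…7.
[t⁷] = 1·0 + 1·(-1) + 1·2 + 1·1 = 2.

2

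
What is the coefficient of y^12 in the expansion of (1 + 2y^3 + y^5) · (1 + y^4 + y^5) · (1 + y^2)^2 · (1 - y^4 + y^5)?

9

(1 + 2y^3 + y^5) has coefficients 1,0,0,2,0,1 for degrees 0…5.
(1 + y^4 + y^5) has coefficients 1,0,0,0,1,1,0,0,0,0,0,0,0 for degrees 0…12.
Multiplying by (1 + y^2)^2 gives running coefficients 1,0,2,0,2,1,2,2,1,1,0,0,0 for degrees 0…12.
Finally multiplying by (1 - y^4 + y^5), the product of all factors after the first has coefficients 1,0,2,0,1,2,0,4,-1,2,-1,0,1 for degrees 0…12.
[y^12] = 1·1 + 2·2 + 1·4 = 9.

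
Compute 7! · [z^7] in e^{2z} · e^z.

The EGF product rule gives c_7 = Σ_{k_1+k_2=7} C(7; k_1,k_2) · ∏ g_i(k_i), where e^{2z} gives (2)^k; e^z gives (1)^k.
g_1(k) for k = 0…7: 1, 2, 4, 8, 16, 32, 64, 128.
g_2(k) for k = 0…7: 1, 1, 1, 1, 1, 1, 1, 1.
c_7 = Σ_k C(7,k)·g_1(k)·g_2(7−k) = 1·1·1 + 7·2·1 + 21·4·1 + 35·8·1 + 35·16·1 + 21·32·1 + 7·64·1 + 1·128·1 = 1 + 14 + 84 + 280 + 560 + 672 + 448 + 128 = 2187.

2187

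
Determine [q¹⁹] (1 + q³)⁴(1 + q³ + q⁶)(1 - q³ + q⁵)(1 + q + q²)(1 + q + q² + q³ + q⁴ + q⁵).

(1 + q³)⁴ has coefficients 1,0,0,4,0,0,6,0,0,4,0,0,1 for degrees 0…12.
(1 + q³ + q⁶) has coefficients 1,0,0,1,0,0,1,0,0,0,0,0,0,0,0,0,0,0,0,0 for degrees 0…19.
Multiplying by (1 - q³ + q⁵) gives running coefficients 1,0,0,0,0,1,0,0,1,-1,0,1,0,0,0,0,0,0,0,0 for degrees 0…19.
Multiplying by (1 + q + q²) gives running coefficients 1,1,1,0,0,1,1,1,1,0,0,0,1,1,0,0,0,0,0,0 for degrees 0…19.
Finally multiplying by (1 + q + q² + q³ + q⁴ + q⁵), the product of all factors after the first has coefficients 1,2,3,3,3,4,4,4,4,4,4,3,3,3,2,2,2,2,1,0 for degrees 0…19.
[q¹⁹] = 1·0 + 4·2 + 6·3 + 4·4 + 1·4 = 46.

46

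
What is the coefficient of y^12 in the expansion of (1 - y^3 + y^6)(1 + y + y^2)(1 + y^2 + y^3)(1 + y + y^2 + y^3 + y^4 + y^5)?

(1 - y^3 + y^6) has coefficients 1,0,0,-1,0,0,1 for degrees 0…6.
(1 + y + y^2) has coefficients 1,1,1,0,0,0,0,0,0,0,0,0,0 for degrees 0…12.
Multiplying by (1 + y^2 + y^3) gives running coefficients 1,1,2,2,2,1,0,0,0,0,0,0,0 for degrees 0…12.
Finally multiplying by (1 + y + y^2 + y^3 + y^4 + y^5), the product of all factors after the first has coefficients 1,2,4,6,8,9,8,7,5,3,1,0,0 for degrees 0…12.
[y^12] = 1·0 − 1·3 + 1·8 = 5.

5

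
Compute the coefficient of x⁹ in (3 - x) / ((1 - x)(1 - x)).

21

The denominator gives the recurrence a_n = 2a_(n−1) − a_(n−2) for n ≥ 2; the numerator fixes a_0 = 3, a_1 = 5.
Iterating: 3, 5, 7, 9, 11, 13, 15, 17, 19, 21, so a_9 = 21.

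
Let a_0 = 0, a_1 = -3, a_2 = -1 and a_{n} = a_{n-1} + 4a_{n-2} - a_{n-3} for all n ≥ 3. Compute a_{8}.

-721

The ordinary generating function has denominator 1 - z - 4z^2 + z^3.
Iterating the recurrence: a_0,…,a_{8} = 0, -3, -1, -13, -14, -65, -108, -354, -721.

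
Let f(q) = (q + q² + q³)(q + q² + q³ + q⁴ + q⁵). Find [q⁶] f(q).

3

(q + q² + q³) has coefficients 0,1,1,1 for degrees 0…3.
(q + q² + q³ + q⁴ + q⁵) has coefficients 0,1,1,1,1,1,0 for degrees 0…6.
[q⁶] = 1·1 + 1·1 + 1·1 = 3.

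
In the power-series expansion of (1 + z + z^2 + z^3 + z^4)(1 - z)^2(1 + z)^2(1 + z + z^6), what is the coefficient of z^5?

-1

(1 + z + z^2 + z^3 + z^4) has coefficients 1,1,1,1,1 for degrees 0…4.
(1 - z)^2 has coefficients 1,-2,1,0,0,0 for degrees 0…5.
Multiplying by (1 + z)^2 gives running coefficients 1,0,-2,0,1,0 for degrees 0…5.
Finally multiplying by (1 + z + z^6), the product of all factors after the first has coefficients 1,1,-2,-2,1,1 for degrees 0…5.
[z^5] = 1·1 + 1·1 + 1·(-2) + 1·(-2) + 1·1 = -1.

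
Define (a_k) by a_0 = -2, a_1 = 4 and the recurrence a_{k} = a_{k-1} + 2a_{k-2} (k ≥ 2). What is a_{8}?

168

The ordinary generating function has denominator 1 - x - 2x^2.
Iterating the recurrence: a_0,…,a_{8} = -2, 4, 0, 8, 8, 24, 40, 88, 168.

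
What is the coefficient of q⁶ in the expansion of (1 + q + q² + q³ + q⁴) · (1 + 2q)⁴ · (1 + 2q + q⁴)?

(1 + q + q² + q³ + q⁴) has coefficients 1,1,1,1,1 for degrees 0…4.
(1 + 2q)⁴ has coefficients 1,8,24,32,16,0,0 for degrees 0…6.
Finally multiplying by (1 + 2q + q⁴), the product of all factors after the first has coefficients 1,10,40,80,81,40,24 for degrees 0…6.
[q⁶] = 1·24 + 1·40 + 1·81 + 1·80 + 1·40 = 265.

265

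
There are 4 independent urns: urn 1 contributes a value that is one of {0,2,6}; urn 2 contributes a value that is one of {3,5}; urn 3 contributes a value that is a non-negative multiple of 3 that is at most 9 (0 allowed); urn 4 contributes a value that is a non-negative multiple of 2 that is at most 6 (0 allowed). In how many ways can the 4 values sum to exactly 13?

The generating function for the choices is (1 + x² + x⁶)·(x³ + x⁵)·(1 + x³ + x⁶ + x⁹)·(1 + x² + x⁴ + x⁶); the count is [x¹³].
(1 + x² + x⁶) has coefficients 1,0,1,0,0,0,1 for degrees 0…6.
(x³ + x⁵) has coefficients 0,0,0,1,0,1,0,0,0,0,0,0,0,0 for degrees 0…13.
Multiplying by (1 + x³ + x⁶ + x⁹) gives running coefficients 0,0,0,1,0,1,1,0,1,1,0,1,1,0 for degrees 0…13.
Finally multiplying by (1 + x² + x⁴ + x⁶), the product of all factors after the first has coefficients 0,0,0,1,0,2,1,2,2,3,2,3,3,2 for degrees 0…13.
[x¹³] = 1·2 + 1·3 + 1·2 = 7.

7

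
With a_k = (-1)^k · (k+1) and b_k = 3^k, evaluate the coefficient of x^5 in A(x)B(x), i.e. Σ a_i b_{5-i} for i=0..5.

The convolution is the x^5 coefficient of A(x)B(x).
Σ = 1·243 − 2·81 + 3·27 − 4·9 + 5·3 − 6·1 = 135.

135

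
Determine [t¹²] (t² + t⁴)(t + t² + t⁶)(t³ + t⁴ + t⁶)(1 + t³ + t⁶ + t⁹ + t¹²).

(t² + t⁴) has coefficients 0,0,1,0,1 for degrees 0…4.
(t + t² + t⁶) has coefficients 0,1,1,0,0,0,1,0,0,0,0,0,0 for degrees 0…12.
Multiplying by (t³ + t⁴ + t⁶) gives running coefficients 0,0,0,0,1,2,1,1,1,1,1,0,1 for degrees 0…12.
Finally multiplying by (1 + t³ + t⁶ + t⁹ + t¹²), the product of all factors after the first has coefficients 0,0,0,0,1,2,1,2,3,2,3,3,3 for degrees 0…12.
[t¹²] = 1·3 + 1·3 = 6.

6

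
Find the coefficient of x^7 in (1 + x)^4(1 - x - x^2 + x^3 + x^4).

(1 + x)^4 has coefficients 1,4,6,4,1 for degrees 0…4.
(1 - x - x^2 + x^3 + x^4) has coefficients 1,-1,-1,1,1,0,0,0 for degrees 0…7.
[x^7] = 1·0 + 4·0 + 6·0 + 4·1 + 1·1 = 5.

5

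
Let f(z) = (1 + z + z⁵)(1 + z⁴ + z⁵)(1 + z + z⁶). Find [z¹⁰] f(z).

3

(1 + z + z⁵) has coefficients 1,1,0,0,0,1 for degrees 0…5.
(1 + z⁴ + z⁵) has coefficients 1,0,0,0,1,1,0,0,0,0,0 for degrees 0…10.
Finally multiplying by (1 + z + z⁶), the product of all factors after the first has coefficients 1,1,0,0,1,2,2,0,0,0,1 for degrees 0…10.
[z¹⁰] = 1·1 + 1·0 + 1·2 = 3.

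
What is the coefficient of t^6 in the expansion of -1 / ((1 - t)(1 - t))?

-7

The denominator gives the recurrence a_n = 2a_(n−1) − a_(n−2) for n ≥ 2; the numerator fixes a_0 = -1, a_1 = -2.
Iterating: -1, -2, -3, -4, -5, -6, -7, so a_6 = -7.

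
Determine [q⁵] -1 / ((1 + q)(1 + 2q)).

Partial fractions give a closed form: a_n = (1)·(-1)^n + (-2)·(-2)^n.
At n = 5: a_5 = 63.

63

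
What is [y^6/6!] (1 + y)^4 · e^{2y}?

The EGF product rule gives c_6 = Σ_{k_1+k_2=6} C(6; k_1,k_2) · ∏ g_i(k_i), where (1+y)^4 gives the falling factorial (4)_k; e^{2y} gives (2)^k.
g_1(k) for k = 0…6: 1, 4, 12, 24, 24, 0, 0.
g_2(k) for k = 0…6: 1, 2, 4, 8, 16, 32, 64.
c_6 = Σ_k C(6,k)·g_1(k)·g_2(6−k) = 1·1·64 + 6·4·32 + 15·12·16 + 20·24·8 + 15·24·4 = 64 + 768 + 2880 + 3840 + 1440 = 8992.

8992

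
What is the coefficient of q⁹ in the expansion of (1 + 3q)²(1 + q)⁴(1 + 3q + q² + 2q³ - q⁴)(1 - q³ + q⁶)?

-146

(1 + 3q)² has coefficients 1,6,9 for degrees 0…2.
(1 + q)⁴ has coefficients 1,4,6,4,1,0,0,0,0,0 for degrees 0…9.
Multiplying by (1 + 3q + q² + 2q³ - q⁴) gives running coefficients 1,7,19,28,26,15,3,-2,-1,0 for degrees 0…9.
Finally multiplying by (1 - q³ + q⁶), the product of all factors after the first has coefficients 1,7,19,27,19,-4,-24,-21,3,25 for degrees 0…9.
[q⁹] = 1·25 + 6·3 + 9·(-21) = -146.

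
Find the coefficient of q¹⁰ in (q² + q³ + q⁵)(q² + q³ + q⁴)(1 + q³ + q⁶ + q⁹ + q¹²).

(q² + q³ + q⁵) has coefficients 0,0,1,1,0,1 for degrees 0…5.
(q² + q³ + q⁴) has coefficients 0,0,1,1,1,0,0,0,0,0,0 for degrees 0…10.
Finally multiplying by (1 + q³ + q⁶ + q⁹ + q¹²), the product of all factors after the first has coefficients 0,0,1,1,1,1,1,1,1,1,1 for degrees 0…10.
[q¹⁰] = 1·1 + 1·1 + 1·1 = 3.

3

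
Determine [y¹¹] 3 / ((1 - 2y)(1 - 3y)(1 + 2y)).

949221

Partial fractions give a closed form: a_n = (-3)·2^n + (27/5)·3^n + (3/5)·(-2)^n.
At n = 11: a_11 = 949221.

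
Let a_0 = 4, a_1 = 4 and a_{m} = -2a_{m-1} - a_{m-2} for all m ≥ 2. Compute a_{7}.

The ordinary generating function has denominator 1 + 2z + z^2.
Iterating the recurrence: a_0,…,a_{7} = 4, 4, -12, 20, -28, 36, -44, 52.

52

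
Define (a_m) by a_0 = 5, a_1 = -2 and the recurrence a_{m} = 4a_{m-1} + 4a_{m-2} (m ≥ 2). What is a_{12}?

60805120

The ordinary generating function has denominator 1 - 4t - 4t^2.
Iterating the recurrence: a_0,…,a_{12} = 5, -2, 12, 40, 208, 992, 4800, 23168, 111872, 540160, 2608128, 12593152, 60805120.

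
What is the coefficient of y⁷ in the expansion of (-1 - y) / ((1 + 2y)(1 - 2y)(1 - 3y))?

-5044

The denominator gives the recurrence a_n = 3a_(n−1) + 4a_(n−2) − 12a_(n−3) for n ≥ 3; the numerator fixes a_0 = -1, a_1 = -4, a_2 = -16.
Iterating: -1, -4, -16, -52, -172, -532, -1660, -5044, so a_7 = -5044.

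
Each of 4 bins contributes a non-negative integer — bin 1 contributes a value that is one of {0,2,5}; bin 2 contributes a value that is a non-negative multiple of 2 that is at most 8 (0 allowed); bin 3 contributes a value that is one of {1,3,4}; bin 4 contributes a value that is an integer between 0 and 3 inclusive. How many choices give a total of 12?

The generating function for the choices is (1 + z² + z⁵)·(1 + z² + z⁴ + z⁶ + z⁸)·(z + z³ + z⁴)·(1 + z + z² + z³); the count is [z¹²].
(1 + z² + z⁵) has coefficients 1,0,1,0,0,1 for degrees 0…5.
(1 + z² + z⁴ + z⁶ + z⁸) has coefficients 1,0,1,0,1,0,1,0,1,0,0,0,0 for degrees 0…12.
Multiplying by (z + z³ + z⁴) gives running coefficients 0,1,0,2,1,2,1,2,1,2,1,1,1 for degrees 0…12.
Finally multiplying by (1 + z + z² + z³), the product of all factors after the first has coefficients 0,1,1,3,4,5,6,6,6,6,6,5,5 for degrees 0…12.
[z¹²] = 1·5 + 1·6 + 1·6 = 17.

17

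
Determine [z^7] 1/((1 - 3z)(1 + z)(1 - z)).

Partial fractions give a closed form: a_n = (9/8)·3^n + (1/8)·(-1)^n + (-1/4)·1^n.
At n = 7: a_7 = 2460.

2460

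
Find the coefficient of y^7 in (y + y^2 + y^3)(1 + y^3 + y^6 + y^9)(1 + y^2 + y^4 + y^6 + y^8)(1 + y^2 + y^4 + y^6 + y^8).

10

(y + y^2 + y^3) has coefficients 0,1,1,1 for degrees 0…3.
(1 + y^3 + y^6 + y^9) has coefficients 1,0,0,1,0,0,1,0 for degrees 0…7.
Multiplying by (1 + y^2 + y^4 + y^6 + y^8) gives running coefficients 1,0,1,1,1,1,2,1 for degrees 0…7.
Finally multiplying by (1 + y^2 + y^4 + y^6 + y^8), the product of all factors after the first has coefficients 1,0,2,1,3,2,5,3 for degrees 0…7.
[y^7] = 1·5 + 1·2 + 1·3 = 10.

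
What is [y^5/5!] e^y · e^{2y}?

The EGF product rule gives c_5 = Σ_{k_1+k_2=5} C(5; k_1,k_2) · ∏ g_i(k_i), where e^y gives (1)^k; e^{2y} gives (2)^k.
g_1(k) for k = 0…5: 1, 1, 1, 1, 1, 1.
g_2(k) for k = 0…5: 1, 2, 4, 8, 16, 32.
c_5 = Σ_k C(5,k)·g_1(k)·g_2(5−k) = 1·1·32 + 5·1·16 + 10·1·8 + 10·1·4 + 5·1·2 + 1·1·1 = 32 + 80 + 80 + 40 + 10 + 1 = 243.

243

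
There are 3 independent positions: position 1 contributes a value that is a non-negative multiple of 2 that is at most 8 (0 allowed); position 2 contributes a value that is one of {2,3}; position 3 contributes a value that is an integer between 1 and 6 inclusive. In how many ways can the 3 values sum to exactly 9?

The generating function for the choices is (1 + z² + z⁴ + z⁶ + z⁸)·(z² + z³)·(z + z² + z³ + z⁴ + z⁵ + z⁶); the count is [z⁹].
(1 + z² + z⁴ + z⁶ + z⁸) has coefficients 1,0,1,0,1,0,1,0,1 for degrees 0…8.
(z² + z³) has coefficients 0,0,1,1,0,0,0,0,0,0 for degrees 0…9.
Finally multiplying by (z + z² + z³ + z⁴ + z⁵ + z⁶), the product of all factors after the first has coefficients 0,0,0,1,2,2,2,2,2,1 for degrees 0…9.
[z⁹] = 1·1 + 1·2 + 1·2 + 1·1 + 1·0 = 6.

6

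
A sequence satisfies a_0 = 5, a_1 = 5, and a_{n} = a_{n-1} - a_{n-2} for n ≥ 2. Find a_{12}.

5

The ordinary generating function has denominator 1 - x + x^2.
Iterating the recurrence: a_0,…,a_{12} = 5, 5, 0, -5, -5, 0, 5, 5, 0, -5, -5, 0, 5.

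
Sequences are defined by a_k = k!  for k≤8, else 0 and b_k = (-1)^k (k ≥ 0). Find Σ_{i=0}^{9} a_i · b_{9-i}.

The convolution is the t^9 coefficient of A(t)B(t).
Σ = 1·(-1) + 1·1 + 2·(-1) + 6·1 + 24·(-1) + 120·1 + 720·(-1) + 5040·1 + 40320·(-1) + 0·1 = -35900.

-35900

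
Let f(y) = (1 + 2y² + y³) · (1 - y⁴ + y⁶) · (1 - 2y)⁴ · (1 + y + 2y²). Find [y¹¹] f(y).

-14

(1 + 2y² + y³) has coefficients 1,0,2,1 for degrees 0…3.
(1 - y⁴ + y⁶) has coefficients 1,0,0,0,-1,0,1,0,0,0,0,0 for degrees 0…11.
Multiplying by (1 - 2y)⁴ gives running coefficients 1,-8,24,-32,15,8,-23,24,8,-32,16,0 for degrees 0…11.
Finally multiplying by (1 + y + 2y²), the product of all factors after the first has coefficients 1,-7,18,-24,31,-41,15,17,-14,24,0,-48 for degrees 0…11.
[y¹¹] = 1·(-48) + 2·24 + 1·(-14) = -14.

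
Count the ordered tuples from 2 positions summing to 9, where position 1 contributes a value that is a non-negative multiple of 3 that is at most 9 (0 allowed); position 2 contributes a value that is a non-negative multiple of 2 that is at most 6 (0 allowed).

2

The generating function for the choices is (1 + x³ + x⁶ + x⁹)·(1 + x² + x⁴ + x⁶); the count is [x⁹].
(1 + x³ + x⁶ + x⁹) has coefficients 1,0,0,1,0,0,1,0,0,1 for degrees 0…9.
(1 + x² + x⁴ + x⁶) has coefficients 1,0,1,0,1,0,1,0,0,0 for degrees 0…9.
[x⁹] = 1·0 + 1·1 + 1·0 + 1·1 = 2.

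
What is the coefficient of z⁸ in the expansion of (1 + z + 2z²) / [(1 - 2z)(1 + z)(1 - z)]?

Partial fractions give a closed form: a_n = (8/3)·2^n + (1/3)·(-1)^n + (-2)·1^n.
At n = 8: a_8 = 681.

681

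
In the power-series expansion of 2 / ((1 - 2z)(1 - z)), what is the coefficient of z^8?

1022

Partial fractions give a closed form: a_n = (4)·2^n + (-2)·1^n.
At n = 8: a_8 = 1022.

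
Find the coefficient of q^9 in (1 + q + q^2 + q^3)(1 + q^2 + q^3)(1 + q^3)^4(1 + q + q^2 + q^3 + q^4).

89

(1 + q + q^2 + q^3) has coefficients 1,1,1,1 for degrees 0…3.
(1 + q^2 + q^3) has coefficients 1,0,1,1,0,0,0,0,0,0 for degrees 0…9.
Multiplying by (1 + q^3)^4 gives running coefficients 1,0,1,5,0,4,10,0,6,10 for degrees 0…9.
Finally multiplying by (1 + q + q^2 + q^3 + q^4), the product of all factors after the first has coefficients 1,1,2,7,7,10,20,19,20,30 for degrees 0…9.
[q^9] = 1·30 + 1·20 + 1·19 + 1·20 = 89.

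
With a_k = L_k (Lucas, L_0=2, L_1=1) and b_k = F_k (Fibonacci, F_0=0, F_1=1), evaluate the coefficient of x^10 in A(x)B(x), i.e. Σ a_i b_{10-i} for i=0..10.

This is [x^10] in the product of the two ordinary generating functions.
Σ = 2·55 + 1·34 + 3·21 + 4·13 + 7·8 + 11·5 + 18·3 + 29·2 + 47·1 + 76·1 + 123·0 = 605.

605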